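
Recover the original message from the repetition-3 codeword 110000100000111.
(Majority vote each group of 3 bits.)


Groups: 110, 000, 100, 000, 111
Majority votes: 10001

10001


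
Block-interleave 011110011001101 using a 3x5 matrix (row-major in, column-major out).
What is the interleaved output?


Matrix:
  01111
  00110
  01101
Read columns: 000101111110101

000101111110101


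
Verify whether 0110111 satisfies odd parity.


Number of 1s: 5

Yes, parity is correct (5 ones)


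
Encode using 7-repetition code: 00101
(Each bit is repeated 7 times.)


Each bit -> 7 copies

00000000000000111111100000001111111


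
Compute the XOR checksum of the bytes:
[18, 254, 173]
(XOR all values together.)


XOR chain: 18 ^ 254 ^ 173 = 65

65


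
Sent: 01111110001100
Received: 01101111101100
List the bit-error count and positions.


XOR: 00010001100000

3 error(s) at position(s): 3, 7, 8


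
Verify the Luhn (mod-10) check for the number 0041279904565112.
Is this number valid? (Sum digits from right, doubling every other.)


Luhn sum = 55
55 mod 10 = 5

Invalid (Luhn sum mod 10 = 5)


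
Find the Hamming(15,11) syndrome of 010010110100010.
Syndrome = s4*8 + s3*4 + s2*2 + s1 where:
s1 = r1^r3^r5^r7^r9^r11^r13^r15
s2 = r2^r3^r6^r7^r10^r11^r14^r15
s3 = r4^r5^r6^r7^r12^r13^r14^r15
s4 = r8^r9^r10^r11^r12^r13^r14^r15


s1=0, s2=0, s3=1, s4=1

Syndrome = 12 (error at position 12)


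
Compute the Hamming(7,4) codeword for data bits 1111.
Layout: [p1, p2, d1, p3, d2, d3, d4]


Parity bits: p1=1, p2=1, p3=1

1111111


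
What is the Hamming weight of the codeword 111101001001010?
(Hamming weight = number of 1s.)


Counting 1s in 111101001001010

8


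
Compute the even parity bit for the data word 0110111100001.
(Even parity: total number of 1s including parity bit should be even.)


Number of 1s in data: 7
Parity bit: 1

1


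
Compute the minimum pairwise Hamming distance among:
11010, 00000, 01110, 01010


Comparing all pairs, minimum distance: 1
Can detect 0 errors, correct 0 errors

1


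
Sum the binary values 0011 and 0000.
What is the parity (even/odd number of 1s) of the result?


0011 = 3
0000 = 0
Sum = 3 = 11
1s count = 2

even parity (2 ones in 11)


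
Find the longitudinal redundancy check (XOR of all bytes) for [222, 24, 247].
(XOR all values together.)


XOR chain: 222 ^ 24 ^ 247 = 49

49


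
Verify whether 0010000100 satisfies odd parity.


Number of 1s: 2

No, parity error (2 ones)


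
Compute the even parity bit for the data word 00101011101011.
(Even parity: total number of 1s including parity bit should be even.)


Number of 1s in data: 8
Parity bit: 0

0


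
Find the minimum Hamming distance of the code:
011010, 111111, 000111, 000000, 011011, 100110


Comparing all pairs, minimum distance: 1
Can detect 0 errors, correct 0 errors

1


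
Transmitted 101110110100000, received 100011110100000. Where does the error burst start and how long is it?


XOR: 001101000000000

Burst at position 2, length 4


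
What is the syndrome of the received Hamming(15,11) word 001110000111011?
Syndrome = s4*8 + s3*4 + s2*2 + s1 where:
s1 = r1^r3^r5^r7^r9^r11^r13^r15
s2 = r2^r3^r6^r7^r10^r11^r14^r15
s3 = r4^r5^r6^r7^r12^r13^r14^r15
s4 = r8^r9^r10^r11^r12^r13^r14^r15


s1=0, s2=1, s3=1, s4=1

Syndrome = 14 (error at position 14)


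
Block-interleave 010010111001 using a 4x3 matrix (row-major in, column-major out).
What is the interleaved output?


Matrix:
  010
  010
  111
  001
Read columns: 001011100011

001011100011


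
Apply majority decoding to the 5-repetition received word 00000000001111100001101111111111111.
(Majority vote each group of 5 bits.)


Groups: 00000, 00000, 11111, 00001, 10111, 11111, 11111
Majority votes: 0010111

0010111


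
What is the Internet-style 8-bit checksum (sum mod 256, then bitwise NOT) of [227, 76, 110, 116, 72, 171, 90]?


Sum = 862 mod 256 = 94
Complement = 161

161


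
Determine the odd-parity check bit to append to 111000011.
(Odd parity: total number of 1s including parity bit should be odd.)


Number of 1s in data: 5
Parity bit: 0

0


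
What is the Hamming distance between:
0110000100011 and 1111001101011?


XOR: 1001001001000
Count of 1s: 4

4


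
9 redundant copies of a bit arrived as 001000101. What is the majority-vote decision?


Ones: 3 out of 9
Threshold: 5

0 (3/9 voted 1)


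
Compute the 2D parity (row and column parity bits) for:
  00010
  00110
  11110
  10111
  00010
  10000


Row parities: 100011
Column parities: 11111

Row P: 100011, Col P: 11111, Corner: 1


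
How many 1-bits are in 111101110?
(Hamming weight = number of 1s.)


Counting 1s in 111101110

7


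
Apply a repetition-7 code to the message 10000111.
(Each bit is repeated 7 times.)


Each bit -> 7 copies

11111110000000000000000000000000000111111111111111111111


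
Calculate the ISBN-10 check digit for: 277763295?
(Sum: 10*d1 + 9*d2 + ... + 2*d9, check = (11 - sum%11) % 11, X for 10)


Weighted sum: 284
284 mod 11 = 9

Check digit: 2


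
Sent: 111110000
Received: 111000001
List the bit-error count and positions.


XOR: 000110001

3 error(s) at position(s): 3, 4, 8


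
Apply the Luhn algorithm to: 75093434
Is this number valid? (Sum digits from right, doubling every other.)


Luhn sum = 39
39 mod 10 = 9

Invalid (Luhn sum mod 10 = 9)


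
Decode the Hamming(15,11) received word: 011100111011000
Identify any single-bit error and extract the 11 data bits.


Syndrome = 4: error at position 4

Data: 10011011000 (corrected bit 4)


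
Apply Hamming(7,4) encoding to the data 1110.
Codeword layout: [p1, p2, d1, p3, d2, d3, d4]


Parity bits: p1=0, p2=0, p3=0

0010110


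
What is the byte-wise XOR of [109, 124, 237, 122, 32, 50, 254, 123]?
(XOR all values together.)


XOR chain: 109 ^ 124 ^ 237 ^ 122 ^ 32 ^ 50 ^ 254 ^ 123 = 17

17


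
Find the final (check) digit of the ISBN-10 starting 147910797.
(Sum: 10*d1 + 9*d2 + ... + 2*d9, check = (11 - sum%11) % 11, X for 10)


Weighted sum: 240
240 mod 11 = 9

Check digit: 2


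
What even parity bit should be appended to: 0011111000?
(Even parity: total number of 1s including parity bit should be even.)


Number of 1s in data: 5
Parity bit: 1

1


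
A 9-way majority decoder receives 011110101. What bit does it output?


Ones: 6 out of 9
Threshold: 5

1 (6/9 voted 1)


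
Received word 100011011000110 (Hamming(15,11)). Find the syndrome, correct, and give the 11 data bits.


Syndrome = 0: no error detected

Data: 01101000110 (no errors)


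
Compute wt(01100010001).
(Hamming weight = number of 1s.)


Counting 1s in 01100010001

4


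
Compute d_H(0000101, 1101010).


XOR: 1101111
Count of 1s: 6

6


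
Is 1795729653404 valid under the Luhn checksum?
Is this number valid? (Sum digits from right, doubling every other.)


Luhn sum = 58
58 mod 10 = 8

Invalid (Luhn sum mod 10 = 8)


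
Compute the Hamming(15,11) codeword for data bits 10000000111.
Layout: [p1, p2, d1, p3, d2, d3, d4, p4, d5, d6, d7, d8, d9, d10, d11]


Parity bits: p1=1, p2=1, p3=1, p4=1

111100010000111


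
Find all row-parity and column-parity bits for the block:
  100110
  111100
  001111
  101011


Row parities: 1000
Column parities: 111110

Row P: 1000, Col P: 111110, Corner: 1


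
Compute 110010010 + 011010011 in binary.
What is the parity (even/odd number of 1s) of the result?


110010010 = 402
011010011 = 211
Sum = 613 = 1001100101
1s count = 5

odd parity (5 ones in 1001100101)


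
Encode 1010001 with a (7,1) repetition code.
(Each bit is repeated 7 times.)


Each bit -> 7 copies

1111111000000011111110000000000000000000001111111


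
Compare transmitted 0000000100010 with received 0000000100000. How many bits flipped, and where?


XOR: 0000000000010

1 error(s) at position(s): 11


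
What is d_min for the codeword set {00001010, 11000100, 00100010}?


Comparing all pairs, minimum distance: 2
Can detect 1 errors, correct 0 errors

2


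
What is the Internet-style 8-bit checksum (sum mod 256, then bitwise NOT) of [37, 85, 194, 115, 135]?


Sum = 566 mod 256 = 54
Complement = 201

201


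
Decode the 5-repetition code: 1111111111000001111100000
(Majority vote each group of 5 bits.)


Groups: 11111, 11111, 00000, 11111, 00000
Majority votes: 11010

11010


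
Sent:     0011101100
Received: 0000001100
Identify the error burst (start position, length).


XOR: 0011100000

Burst at position 2, length 3


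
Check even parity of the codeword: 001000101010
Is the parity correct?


Number of 1s: 4

Yes, parity is correct (4 ones)


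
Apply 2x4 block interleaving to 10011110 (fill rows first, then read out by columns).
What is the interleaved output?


Matrix:
  1001
  1110
Read columns: 11010110

11010110


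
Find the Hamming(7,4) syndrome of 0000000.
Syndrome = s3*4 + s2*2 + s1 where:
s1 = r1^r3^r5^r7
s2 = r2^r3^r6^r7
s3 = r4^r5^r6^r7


s1=0, s2=0, s3=0

Syndrome = 0 (no error)


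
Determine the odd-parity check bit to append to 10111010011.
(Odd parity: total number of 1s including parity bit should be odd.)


Number of 1s in data: 7
Parity bit: 0

0


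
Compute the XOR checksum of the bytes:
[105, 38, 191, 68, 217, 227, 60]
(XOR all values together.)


XOR chain: 105 ^ 38 ^ 191 ^ 68 ^ 217 ^ 227 ^ 60 = 178

178


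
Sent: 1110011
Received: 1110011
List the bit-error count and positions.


XOR: 0000000

0 errors (received matches sent)


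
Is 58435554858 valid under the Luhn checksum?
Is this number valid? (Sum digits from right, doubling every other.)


Luhn sum = 58
58 mod 10 = 8

Invalid (Luhn sum mod 10 = 8)


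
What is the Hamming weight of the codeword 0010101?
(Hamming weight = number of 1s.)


Counting 1s in 0010101

3


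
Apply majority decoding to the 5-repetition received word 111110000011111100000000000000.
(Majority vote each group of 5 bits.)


Groups: 11111, 00000, 11111, 10000, 00000, 00000
Majority votes: 101000

101000


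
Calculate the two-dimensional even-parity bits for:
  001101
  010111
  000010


Row parities: 101
Column parities: 011000

Row P: 101, Col P: 011000, Corner: 0


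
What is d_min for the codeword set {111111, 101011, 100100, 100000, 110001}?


Comparing all pairs, minimum distance: 1
Can detect 0 errors, correct 0 errors

1


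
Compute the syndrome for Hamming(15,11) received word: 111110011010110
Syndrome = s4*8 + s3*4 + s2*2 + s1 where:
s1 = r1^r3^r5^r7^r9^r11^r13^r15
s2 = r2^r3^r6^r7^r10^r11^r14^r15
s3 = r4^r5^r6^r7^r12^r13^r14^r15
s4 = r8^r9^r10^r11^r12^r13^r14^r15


s1=0, s2=0, s3=0, s4=1

Syndrome = 8 (error at position 8)


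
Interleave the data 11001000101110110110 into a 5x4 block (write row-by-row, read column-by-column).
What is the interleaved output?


Matrix:
  1100
  1000
  1011
  1011
  0110
Read columns: 11110100010011100110

11110100010011100110


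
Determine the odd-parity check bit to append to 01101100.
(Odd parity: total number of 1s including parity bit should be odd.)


Number of 1s in data: 4
Parity bit: 1

1


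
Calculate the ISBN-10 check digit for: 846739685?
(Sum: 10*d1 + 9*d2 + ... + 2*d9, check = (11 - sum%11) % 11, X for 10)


Weighted sum: 334
334 mod 11 = 4

Check digit: 7


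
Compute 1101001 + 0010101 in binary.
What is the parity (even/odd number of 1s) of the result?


1101001 = 105
0010101 = 21
Sum = 126 = 1111110
1s count = 6

even parity (6 ones in 1111110)


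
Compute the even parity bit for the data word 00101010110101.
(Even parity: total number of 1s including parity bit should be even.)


Number of 1s in data: 7
Parity bit: 1

1


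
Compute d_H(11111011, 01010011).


XOR: 10101000
Count of 1s: 3

3


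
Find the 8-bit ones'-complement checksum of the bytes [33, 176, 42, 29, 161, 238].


Sum = 679 mod 256 = 167
Complement = 88

88


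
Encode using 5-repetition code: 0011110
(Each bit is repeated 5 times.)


Each bit -> 5 copies

00000000001111111111111111111100000


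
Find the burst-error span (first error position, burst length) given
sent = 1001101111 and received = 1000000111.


XOR: 0001101000

Burst at position 3, length 4


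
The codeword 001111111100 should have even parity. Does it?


Number of 1s: 8

Yes, parity is correct (8 ones)


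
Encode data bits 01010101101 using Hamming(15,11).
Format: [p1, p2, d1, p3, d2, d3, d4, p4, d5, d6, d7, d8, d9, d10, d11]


Parity bits: p1=0, p2=1, p3=1, p4=0

010110100101101


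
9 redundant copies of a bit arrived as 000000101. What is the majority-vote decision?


Ones: 2 out of 9
Threshold: 5

0 (2/9 voted 1)


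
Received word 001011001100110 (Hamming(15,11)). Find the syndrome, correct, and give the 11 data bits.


Syndrome = 0: no error detected

Data: 11101100110 (no errors)


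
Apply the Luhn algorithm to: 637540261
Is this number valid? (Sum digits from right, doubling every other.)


Luhn sum = 30
30 mod 10 = 0

Valid (Luhn sum mod 10 = 0)


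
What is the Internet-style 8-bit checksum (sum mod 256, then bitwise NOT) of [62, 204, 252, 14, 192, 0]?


Sum = 724 mod 256 = 212
Complement = 43

43


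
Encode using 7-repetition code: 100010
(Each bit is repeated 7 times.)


Each bit -> 7 copies

111111100000000000000000000011111110000000


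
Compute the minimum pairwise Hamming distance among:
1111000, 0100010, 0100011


Comparing all pairs, minimum distance: 1
Can detect 0 errors, correct 0 errors

1


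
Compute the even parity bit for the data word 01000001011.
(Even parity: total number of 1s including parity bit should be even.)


Number of 1s in data: 4
Parity bit: 0

0


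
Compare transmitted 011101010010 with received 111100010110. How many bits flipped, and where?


XOR: 100001000100

3 error(s) at position(s): 0, 5, 9


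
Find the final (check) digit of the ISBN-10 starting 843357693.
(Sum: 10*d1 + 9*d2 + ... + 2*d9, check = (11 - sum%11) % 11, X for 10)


Weighted sum: 283
283 mod 11 = 8

Check digit: 3


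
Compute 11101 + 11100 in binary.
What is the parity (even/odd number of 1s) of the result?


11101 = 29
11100 = 28
Sum = 57 = 111001
1s count = 4

even parity (4 ones in 111001)


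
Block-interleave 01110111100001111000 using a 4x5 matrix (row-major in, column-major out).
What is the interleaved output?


Matrix:
  01110
  11110
  00011
  11000
Read columns: 01011101110011100010

01011101110011100010


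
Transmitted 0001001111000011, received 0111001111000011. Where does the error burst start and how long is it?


XOR: 0110000000000000

Burst at position 1, length 2


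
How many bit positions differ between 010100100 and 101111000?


XOR: 111011100
Count of 1s: 6

6


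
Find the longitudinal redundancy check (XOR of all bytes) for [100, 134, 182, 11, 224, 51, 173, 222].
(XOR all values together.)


XOR chain: 100 ^ 134 ^ 182 ^ 11 ^ 224 ^ 51 ^ 173 ^ 222 = 255

255


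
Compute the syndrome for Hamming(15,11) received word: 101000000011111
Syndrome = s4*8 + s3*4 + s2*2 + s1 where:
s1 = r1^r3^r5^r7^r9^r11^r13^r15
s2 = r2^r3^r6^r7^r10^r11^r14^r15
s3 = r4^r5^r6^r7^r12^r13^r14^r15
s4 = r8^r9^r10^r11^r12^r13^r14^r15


s1=1, s2=0, s3=0, s4=1

Syndrome = 9 (error at position 9)


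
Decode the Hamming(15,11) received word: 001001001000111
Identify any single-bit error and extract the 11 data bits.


Syndrome = 0: no error detected

Data: 10101000111 (no errors)


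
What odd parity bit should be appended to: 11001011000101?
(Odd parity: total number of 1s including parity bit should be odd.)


Number of 1s in data: 7
Parity bit: 0

0


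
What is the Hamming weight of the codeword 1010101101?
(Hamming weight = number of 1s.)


Counting 1s in 1010101101

6


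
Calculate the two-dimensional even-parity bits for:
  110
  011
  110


Row parities: 000
Column parities: 011

Row P: 000, Col P: 011, Corner: 0


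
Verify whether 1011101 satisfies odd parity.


Number of 1s: 5

Yes, parity is correct (5 ones)


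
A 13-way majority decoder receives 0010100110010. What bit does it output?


Ones: 5 out of 13
Threshold: 7

0 (5/13 voted 1)


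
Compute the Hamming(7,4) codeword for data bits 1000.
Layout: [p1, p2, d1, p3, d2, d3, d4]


Parity bits: p1=1, p2=1, p3=0

1110000


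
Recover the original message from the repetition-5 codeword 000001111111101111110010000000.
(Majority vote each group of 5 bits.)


Groups: 00000, 11111, 11101, 11111, 00100, 00000
Majority votes: 011100

011100


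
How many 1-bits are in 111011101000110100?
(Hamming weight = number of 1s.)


Counting 1s in 111011101000110100

10


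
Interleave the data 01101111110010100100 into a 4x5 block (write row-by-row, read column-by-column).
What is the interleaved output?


Matrix:
  01101
  11111
  00101
  00100
Read columns: 01001100111101001110

01001100111101001110


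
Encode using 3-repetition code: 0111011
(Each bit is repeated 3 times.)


Each bit -> 3 copies

000111111111000111111


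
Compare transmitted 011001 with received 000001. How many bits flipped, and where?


XOR: 011000

2 error(s) at position(s): 1, 2


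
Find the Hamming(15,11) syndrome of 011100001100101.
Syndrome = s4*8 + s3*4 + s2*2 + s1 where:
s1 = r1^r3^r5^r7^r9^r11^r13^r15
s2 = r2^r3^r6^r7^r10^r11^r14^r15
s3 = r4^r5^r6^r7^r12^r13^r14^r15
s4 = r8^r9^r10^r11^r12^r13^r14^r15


s1=0, s2=0, s3=1, s4=0

Syndrome = 4 (error at position 4)


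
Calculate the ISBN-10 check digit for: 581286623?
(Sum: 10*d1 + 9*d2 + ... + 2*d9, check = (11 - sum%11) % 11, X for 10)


Weighted sum: 258
258 mod 11 = 5

Check digit: 6


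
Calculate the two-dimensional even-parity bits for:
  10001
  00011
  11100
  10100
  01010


Row parities: 00100
Column parities: 10000

Row P: 00100, Col P: 10000, Corner: 1


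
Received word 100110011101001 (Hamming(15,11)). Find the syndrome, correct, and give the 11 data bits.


Syndrome = 8: error at position 8

Data: 01001101001 (corrected bit 8)


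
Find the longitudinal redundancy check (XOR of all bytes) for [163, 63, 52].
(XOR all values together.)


XOR chain: 163 ^ 63 ^ 52 = 168

168


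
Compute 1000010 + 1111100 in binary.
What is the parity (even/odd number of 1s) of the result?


1000010 = 66
1111100 = 124
Sum = 190 = 10111110
1s count = 6

even parity (6 ones in 10111110)


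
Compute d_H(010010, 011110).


XOR: 001100
Count of 1s: 2

2


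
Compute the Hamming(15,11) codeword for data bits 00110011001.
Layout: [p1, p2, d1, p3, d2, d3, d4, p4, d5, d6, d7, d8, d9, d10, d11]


Parity bits: p1=1, p2=0, p3=0, p4=1

100001110011001


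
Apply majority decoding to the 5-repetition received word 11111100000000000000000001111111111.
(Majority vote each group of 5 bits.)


Groups: 11111, 10000, 00000, 00000, 00000, 11111, 11111
Majority votes: 1000011

1000011


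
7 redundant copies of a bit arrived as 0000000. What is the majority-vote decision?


Ones: 0 out of 7
Threshold: 4

0 (0/7 voted 1)


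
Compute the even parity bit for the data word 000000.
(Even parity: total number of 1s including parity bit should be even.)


Number of 1s in data: 0
Parity bit: 0

0


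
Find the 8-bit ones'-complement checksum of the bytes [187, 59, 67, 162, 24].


Sum = 499 mod 256 = 243
Complement = 12

12


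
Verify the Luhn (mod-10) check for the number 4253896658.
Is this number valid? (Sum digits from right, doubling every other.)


Luhn sum = 48
48 mod 10 = 8

Invalid (Luhn sum mod 10 = 8)


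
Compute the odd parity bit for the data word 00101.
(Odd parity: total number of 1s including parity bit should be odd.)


Number of 1s in data: 2
Parity bit: 1

1


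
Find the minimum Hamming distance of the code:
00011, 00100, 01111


Comparing all pairs, minimum distance: 2
Can detect 1 errors, correct 0 errors

2


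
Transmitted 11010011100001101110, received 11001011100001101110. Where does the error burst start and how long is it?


XOR: 00011000000000000000

Burst at position 3, length 2


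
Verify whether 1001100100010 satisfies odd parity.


Number of 1s: 5

Yes, parity is correct (5 ones)


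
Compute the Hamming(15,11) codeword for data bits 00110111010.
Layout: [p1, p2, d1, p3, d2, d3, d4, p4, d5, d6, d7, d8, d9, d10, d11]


Parity bits: p1=0, p2=1, p3=0, p4=0

010001100111010


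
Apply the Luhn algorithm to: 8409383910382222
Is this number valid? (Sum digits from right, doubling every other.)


Luhn sum = 77
77 mod 10 = 7

Invalid (Luhn sum mod 10 = 7)


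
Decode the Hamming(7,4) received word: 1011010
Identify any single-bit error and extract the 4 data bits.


Syndrome = 0: no error detected

Data: 1010 (no errors)


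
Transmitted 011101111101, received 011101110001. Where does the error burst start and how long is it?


XOR: 000000001100

Burst at position 8, length 2


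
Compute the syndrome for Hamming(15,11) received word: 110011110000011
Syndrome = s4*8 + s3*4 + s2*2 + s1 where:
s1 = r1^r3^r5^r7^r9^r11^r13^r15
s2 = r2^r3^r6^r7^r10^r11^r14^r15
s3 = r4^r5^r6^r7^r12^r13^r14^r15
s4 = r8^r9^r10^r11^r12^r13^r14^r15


s1=0, s2=1, s3=1, s4=1

Syndrome = 14 (error at position 14)


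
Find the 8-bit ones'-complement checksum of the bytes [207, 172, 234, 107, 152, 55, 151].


Sum = 1078 mod 256 = 54
Complement = 201

201


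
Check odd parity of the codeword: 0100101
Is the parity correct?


Number of 1s: 3

Yes, parity is correct (3 ones)


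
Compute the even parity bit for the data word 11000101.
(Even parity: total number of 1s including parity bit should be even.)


Number of 1s in data: 4
Parity bit: 0

0


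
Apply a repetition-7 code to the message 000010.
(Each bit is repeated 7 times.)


Each bit -> 7 copies

000000000000000000000000000011111110000000


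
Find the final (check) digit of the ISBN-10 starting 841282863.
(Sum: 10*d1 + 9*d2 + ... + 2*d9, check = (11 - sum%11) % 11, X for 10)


Weighted sum: 252
252 mod 11 = 10

Check digit: 1


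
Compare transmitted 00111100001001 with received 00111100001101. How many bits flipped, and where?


XOR: 00000000000100

1 error(s) at position(s): 11


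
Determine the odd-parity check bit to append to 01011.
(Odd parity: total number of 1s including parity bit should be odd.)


Number of 1s in data: 3
Parity bit: 0

0


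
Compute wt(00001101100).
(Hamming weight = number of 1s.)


Counting 1s in 00001101100

4


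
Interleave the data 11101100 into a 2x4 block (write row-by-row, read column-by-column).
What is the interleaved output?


Matrix:
  1110
  1100
Read columns: 11111000

11111000


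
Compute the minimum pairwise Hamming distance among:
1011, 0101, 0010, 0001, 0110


Comparing all pairs, minimum distance: 1
Can detect 0 errors, correct 0 errors

1


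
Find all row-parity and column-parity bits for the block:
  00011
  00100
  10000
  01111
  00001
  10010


Row parities: 011010
Column parities: 01011

Row P: 011010, Col P: 01011, Corner: 1


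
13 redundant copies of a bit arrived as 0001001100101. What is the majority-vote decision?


Ones: 5 out of 13
Threshold: 7

0 (5/13 voted 1)


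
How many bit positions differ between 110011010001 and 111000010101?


XOR: 001011000100
Count of 1s: 4

4


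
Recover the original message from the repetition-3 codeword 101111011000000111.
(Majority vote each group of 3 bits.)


Groups: 101, 111, 011, 000, 000, 111
Majority votes: 111001

111001


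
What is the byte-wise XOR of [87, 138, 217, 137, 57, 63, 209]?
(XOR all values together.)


XOR chain: 87 ^ 138 ^ 217 ^ 137 ^ 57 ^ 63 ^ 209 = 90

90


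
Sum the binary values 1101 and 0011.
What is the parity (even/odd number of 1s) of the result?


1101 = 13
0011 = 3
Sum = 16 = 10000
1s count = 1

odd parity (1 ones in 10000)


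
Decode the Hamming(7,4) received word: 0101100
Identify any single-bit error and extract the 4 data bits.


Syndrome = 3: error at position 3

Data: 1100 (corrected bit 3)


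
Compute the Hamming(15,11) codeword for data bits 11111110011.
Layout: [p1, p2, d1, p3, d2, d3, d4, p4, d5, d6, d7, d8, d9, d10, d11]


Parity bits: p1=0, p2=1, p3=1, p4=1

011111111110011


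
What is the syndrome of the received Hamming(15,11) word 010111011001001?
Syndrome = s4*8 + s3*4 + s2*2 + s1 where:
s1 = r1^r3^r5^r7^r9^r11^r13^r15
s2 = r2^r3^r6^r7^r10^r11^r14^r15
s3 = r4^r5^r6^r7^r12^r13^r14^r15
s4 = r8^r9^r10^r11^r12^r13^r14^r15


s1=1, s2=1, s3=1, s4=0

Syndrome = 7 (error at position 7)


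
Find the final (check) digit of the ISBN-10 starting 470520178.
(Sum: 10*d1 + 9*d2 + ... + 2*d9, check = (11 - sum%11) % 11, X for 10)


Weighted sum: 191
191 mod 11 = 4

Check digit: 7


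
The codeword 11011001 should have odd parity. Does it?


Number of 1s: 5

Yes, parity is correct (5 ones)


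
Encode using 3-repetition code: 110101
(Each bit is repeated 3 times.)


Each bit -> 3 copies

111111000111000111


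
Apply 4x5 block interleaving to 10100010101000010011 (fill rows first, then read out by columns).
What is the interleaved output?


Matrix:
  10100
  01010
  10000
  10011
Read columns: 10110100100001010001

10110100100001010001


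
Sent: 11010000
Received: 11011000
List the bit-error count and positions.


XOR: 00001000

1 error(s) at position(s): 4


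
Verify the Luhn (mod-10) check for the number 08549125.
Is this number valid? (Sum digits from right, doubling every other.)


Luhn sum = 32
32 mod 10 = 2

Invalid (Luhn sum mod 10 = 2)


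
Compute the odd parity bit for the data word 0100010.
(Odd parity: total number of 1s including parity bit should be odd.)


Number of 1s in data: 2
Parity bit: 1

1


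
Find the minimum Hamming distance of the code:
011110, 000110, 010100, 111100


Comparing all pairs, minimum distance: 2
Can detect 1 errors, correct 0 errors

2


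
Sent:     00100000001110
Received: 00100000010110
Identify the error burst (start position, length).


XOR: 00000000011000

Burst at position 9, length 2


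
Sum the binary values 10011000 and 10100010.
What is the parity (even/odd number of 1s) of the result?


10011000 = 152
10100010 = 162
Sum = 314 = 100111010
1s count = 5

odd parity (5 ones in 100111010)


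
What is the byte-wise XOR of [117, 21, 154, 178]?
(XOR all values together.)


XOR chain: 117 ^ 21 ^ 154 ^ 178 = 72

72


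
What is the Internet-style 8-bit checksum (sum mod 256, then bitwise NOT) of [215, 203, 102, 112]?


Sum = 632 mod 256 = 120
Complement = 135

135


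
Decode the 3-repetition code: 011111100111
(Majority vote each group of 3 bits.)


Groups: 011, 111, 100, 111
Majority votes: 1101

1101


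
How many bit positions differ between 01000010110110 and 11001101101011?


XOR: 10001111011101
Count of 1s: 9

9


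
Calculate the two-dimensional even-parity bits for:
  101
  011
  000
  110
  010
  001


Row parities: 000011
Column parities: 011

Row P: 000011, Col P: 011, Corner: 0


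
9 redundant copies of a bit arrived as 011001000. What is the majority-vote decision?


Ones: 3 out of 9
Threshold: 5

0 (3/9 voted 1)


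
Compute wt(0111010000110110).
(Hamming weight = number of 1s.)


Counting 1s in 0111010000110110

8


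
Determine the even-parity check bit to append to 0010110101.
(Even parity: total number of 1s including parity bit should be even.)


Number of 1s in data: 5
Parity bit: 1

1


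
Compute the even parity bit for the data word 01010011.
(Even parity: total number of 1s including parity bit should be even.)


Number of 1s in data: 4
Parity bit: 0

0


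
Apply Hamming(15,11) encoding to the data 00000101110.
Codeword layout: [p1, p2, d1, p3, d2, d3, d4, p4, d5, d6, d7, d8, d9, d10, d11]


Parity bits: p1=1, p2=0, p3=1, p4=0

100100000101110


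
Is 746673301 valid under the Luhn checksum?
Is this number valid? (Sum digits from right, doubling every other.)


Luhn sum = 41
41 mod 10 = 1

Invalid (Luhn sum mod 10 = 1)


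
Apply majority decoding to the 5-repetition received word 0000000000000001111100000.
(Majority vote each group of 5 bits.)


Groups: 00000, 00000, 00000, 11111, 00000
Majority votes: 00010

00010


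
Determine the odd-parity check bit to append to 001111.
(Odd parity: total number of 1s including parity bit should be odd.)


Number of 1s in data: 4
Parity bit: 1

1


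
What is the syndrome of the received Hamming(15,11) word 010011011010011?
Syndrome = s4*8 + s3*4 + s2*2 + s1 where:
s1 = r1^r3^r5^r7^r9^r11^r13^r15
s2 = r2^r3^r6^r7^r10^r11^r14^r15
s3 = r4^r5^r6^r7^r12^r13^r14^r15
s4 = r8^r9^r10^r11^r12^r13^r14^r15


s1=0, s2=1, s3=0, s4=1

Syndrome = 10 (error at position 10)


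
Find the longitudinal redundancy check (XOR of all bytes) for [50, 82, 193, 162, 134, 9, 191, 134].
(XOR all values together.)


XOR chain: 50 ^ 82 ^ 193 ^ 162 ^ 134 ^ 9 ^ 191 ^ 134 = 181

181


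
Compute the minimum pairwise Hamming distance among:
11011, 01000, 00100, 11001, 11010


Comparing all pairs, minimum distance: 1
Can detect 0 errors, correct 0 errors

1


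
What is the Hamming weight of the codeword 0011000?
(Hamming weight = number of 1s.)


Counting 1s in 0011000

2


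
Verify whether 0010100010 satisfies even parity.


Number of 1s: 3

No, parity error (3 ones)


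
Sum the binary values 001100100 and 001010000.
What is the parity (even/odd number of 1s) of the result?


001100100 = 100
001010000 = 80
Sum = 180 = 10110100
1s count = 4

even parity (4 ones in 10110100)


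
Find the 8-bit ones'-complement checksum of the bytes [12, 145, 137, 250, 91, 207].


Sum = 842 mod 256 = 74
Complement = 181

181


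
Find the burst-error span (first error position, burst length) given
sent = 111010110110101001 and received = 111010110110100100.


XOR: 000000000000001101

Burst at position 14, length 4


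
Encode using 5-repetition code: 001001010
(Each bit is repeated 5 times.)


Each bit -> 5 copies

000000000011111000000000011111000001111100000


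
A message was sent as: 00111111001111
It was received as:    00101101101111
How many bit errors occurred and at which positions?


XOR: 00010010100000

3 error(s) at position(s): 3, 6, 8


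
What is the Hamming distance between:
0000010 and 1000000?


XOR: 1000010
Count of 1s: 2

2


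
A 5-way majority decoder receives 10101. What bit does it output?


Ones: 3 out of 5
Threshold: 3

1 (3/5 voted 1)


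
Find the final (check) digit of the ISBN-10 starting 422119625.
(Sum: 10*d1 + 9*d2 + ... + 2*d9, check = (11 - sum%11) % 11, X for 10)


Weighted sum: 172
172 mod 11 = 7

Check digit: 4


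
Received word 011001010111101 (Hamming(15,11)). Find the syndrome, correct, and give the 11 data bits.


Syndrome = 0: no error detected

Data: 10100111101 (no errors)


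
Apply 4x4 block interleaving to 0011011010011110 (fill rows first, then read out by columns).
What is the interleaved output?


Matrix:
  0011
  0110
  1001
  1110
Read columns: 0011010111011010

0011010111011010


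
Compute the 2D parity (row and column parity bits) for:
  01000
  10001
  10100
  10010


Row parities: 1000
Column parities: 11111

Row P: 1000, Col P: 11111, Corner: 1


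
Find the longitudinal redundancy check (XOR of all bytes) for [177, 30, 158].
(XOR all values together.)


XOR chain: 177 ^ 30 ^ 158 = 49

49


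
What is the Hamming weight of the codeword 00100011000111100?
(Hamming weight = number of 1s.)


Counting 1s in 00100011000111100

7


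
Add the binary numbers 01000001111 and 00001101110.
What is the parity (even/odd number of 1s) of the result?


01000001111 = 527
00001101110 = 110
Sum = 637 = 1001111101
1s count = 7

odd parity (7 ones in 1001111101)


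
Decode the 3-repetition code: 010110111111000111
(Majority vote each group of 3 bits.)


Groups: 010, 110, 111, 111, 000, 111
Majority votes: 011101

011101


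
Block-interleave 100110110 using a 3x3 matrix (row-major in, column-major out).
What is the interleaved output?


Matrix:
  100
  110
  110
Read columns: 111011000

111011000


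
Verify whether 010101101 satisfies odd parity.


Number of 1s: 5

Yes, parity is correct (5 ones)


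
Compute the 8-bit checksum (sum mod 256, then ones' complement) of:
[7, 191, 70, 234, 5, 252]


Sum = 759 mod 256 = 247
Complement = 8

8


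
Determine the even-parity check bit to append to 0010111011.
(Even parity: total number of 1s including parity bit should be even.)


Number of 1s in data: 6
Parity bit: 0

0


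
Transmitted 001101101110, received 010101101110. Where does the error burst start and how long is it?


XOR: 011000000000

Burst at position 1, length 2


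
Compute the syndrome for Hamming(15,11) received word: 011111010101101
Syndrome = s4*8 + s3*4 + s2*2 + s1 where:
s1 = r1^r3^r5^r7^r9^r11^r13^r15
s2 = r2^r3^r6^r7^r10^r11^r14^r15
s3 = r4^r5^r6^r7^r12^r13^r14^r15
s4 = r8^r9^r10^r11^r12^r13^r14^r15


s1=0, s2=1, s3=0, s4=1

Syndrome = 10 (error at position 10)


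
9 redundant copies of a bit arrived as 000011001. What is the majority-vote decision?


Ones: 3 out of 9
Threshold: 5

0 (3/9 voted 1)


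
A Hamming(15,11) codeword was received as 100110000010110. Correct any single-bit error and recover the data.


Syndrome = 8: error at position 8

Data: 01000010110 (corrected bit 8)


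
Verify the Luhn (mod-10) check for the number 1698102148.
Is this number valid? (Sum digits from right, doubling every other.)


Luhn sum = 48
48 mod 10 = 8

Invalid (Luhn sum mod 10 = 8)


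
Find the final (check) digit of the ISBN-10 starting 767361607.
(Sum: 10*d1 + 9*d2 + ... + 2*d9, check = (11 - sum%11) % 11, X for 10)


Weighted sum: 280
280 mod 11 = 5

Check digit: 6


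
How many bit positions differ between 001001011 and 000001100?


XOR: 001000111
Count of 1s: 4

4


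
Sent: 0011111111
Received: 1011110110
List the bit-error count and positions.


XOR: 1000001001

3 error(s) at position(s): 0, 6, 9


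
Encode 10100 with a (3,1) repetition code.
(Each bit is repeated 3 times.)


Each bit -> 3 copies

111000111000000


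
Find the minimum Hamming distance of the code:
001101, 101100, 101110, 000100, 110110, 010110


Comparing all pairs, minimum distance: 1
Can detect 0 errors, correct 0 errors

1


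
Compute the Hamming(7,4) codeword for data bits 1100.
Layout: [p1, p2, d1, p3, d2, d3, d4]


Parity bits: p1=0, p2=1, p3=1

0111100


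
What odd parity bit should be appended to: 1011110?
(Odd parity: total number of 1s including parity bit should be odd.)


Number of 1s in data: 5
Parity bit: 0

0


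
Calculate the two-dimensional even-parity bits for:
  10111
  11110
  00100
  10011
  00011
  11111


Row parities: 001101
Column parities: 00010

Row P: 001101, Col P: 00010, Corner: 1


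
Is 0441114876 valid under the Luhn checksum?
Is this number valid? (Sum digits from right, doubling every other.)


Luhn sum = 43
43 mod 10 = 3

Invalid (Luhn sum mod 10 = 3)


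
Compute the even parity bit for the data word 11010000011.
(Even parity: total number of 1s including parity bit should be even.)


Number of 1s in data: 5
Parity bit: 1

1


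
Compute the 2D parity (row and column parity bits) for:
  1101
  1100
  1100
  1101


Row parities: 1001
Column parities: 0000

Row P: 1001, Col P: 0000, Corner: 0


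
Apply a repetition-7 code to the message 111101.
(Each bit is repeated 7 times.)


Each bit -> 7 copies

111111111111111111111111111100000001111111


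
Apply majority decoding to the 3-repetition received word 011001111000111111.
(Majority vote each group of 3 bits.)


Groups: 011, 001, 111, 000, 111, 111
Majority votes: 101011

101011


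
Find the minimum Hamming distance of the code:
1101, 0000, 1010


Comparing all pairs, minimum distance: 2
Can detect 1 errors, correct 0 errors

2


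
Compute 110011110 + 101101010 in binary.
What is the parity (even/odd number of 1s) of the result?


110011110 = 414
101101010 = 362
Sum = 776 = 1100001000
1s count = 3

odd parity (3 ones in 1100001000)


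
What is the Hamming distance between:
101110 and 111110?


XOR: 010000
Count of 1s: 1

1


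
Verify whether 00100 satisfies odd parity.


Number of 1s: 1

Yes, parity is correct (1 ones)


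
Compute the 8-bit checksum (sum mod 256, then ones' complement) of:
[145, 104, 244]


Sum = 493 mod 256 = 237
Complement = 18

18


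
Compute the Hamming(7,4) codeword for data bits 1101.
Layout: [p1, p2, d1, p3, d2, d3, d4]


Parity bits: p1=1, p2=0, p3=0

1010101


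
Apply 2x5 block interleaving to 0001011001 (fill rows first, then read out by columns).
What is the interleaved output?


Matrix:
  00010
  11001
Read columns: 0101001001

0101001001


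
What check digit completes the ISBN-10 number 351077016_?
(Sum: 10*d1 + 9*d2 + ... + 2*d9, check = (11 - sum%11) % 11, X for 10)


Weighted sum: 175
175 mod 11 = 10

Check digit: 1


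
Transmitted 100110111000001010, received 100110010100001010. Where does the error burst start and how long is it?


XOR: 000000101100000000

Burst at position 6, length 4


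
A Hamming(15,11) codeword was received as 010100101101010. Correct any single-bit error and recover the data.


Syndrome = 0: no error detected

Data: 00011101010 (no errors)


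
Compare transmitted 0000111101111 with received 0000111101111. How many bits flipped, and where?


XOR: 0000000000000

0 errors (received matches sent)


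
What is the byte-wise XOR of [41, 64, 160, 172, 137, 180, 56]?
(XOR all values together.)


XOR chain: 41 ^ 64 ^ 160 ^ 172 ^ 137 ^ 180 ^ 56 = 96

96


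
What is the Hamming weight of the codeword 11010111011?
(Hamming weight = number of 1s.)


Counting 1s in 11010111011

8


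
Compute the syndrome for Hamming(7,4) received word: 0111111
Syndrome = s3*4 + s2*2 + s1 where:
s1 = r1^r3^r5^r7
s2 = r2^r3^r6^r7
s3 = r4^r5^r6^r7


s1=1, s2=0, s3=0

Syndrome = 1 (error at position 1)


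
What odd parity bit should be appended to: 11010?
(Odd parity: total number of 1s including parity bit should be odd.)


Number of 1s in data: 3
Parity bit: 0

0


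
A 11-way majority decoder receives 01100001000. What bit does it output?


Ones: 3 out of 11
Threshold: 6

0 (3/11 voted 1)


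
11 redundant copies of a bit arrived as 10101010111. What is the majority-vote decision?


Ones: 7 out of 11
Threshold: 6

1 (7/11 voted 1)


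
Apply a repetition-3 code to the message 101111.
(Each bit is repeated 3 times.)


Each bit -> 3 copies

111000111111111111


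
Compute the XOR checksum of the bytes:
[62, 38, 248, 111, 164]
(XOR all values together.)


XOR chain: 62 ^ 38 ^ 248 ^ 111 ^ 164 = 43

43


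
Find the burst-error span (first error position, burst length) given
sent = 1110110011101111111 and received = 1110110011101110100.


XOR: 0000000000000001011

Burst at position 15, length 4


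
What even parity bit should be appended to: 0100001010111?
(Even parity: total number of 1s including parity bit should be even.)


Number of 1s in data: 6
Parity bit: 0

0


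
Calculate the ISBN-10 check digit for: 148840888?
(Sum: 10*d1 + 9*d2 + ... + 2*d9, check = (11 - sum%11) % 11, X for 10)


Weighted sum: 262
262 mod 11 = 9

Check digit: 2
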